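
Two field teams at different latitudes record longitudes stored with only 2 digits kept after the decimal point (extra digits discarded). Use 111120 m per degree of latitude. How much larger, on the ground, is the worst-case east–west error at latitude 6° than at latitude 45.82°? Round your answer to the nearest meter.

Truncating at 2 decimal places can drop up to a full unit in the last place, so the longitude may be off by as much as 0.01°.
Error at 6° = 0.01° × 111120 × cos 6° ≈ 1111.2 × 0.9945 = 1105.1 m.
Error at 45.82° = 0.01° × 111120 × cos 45.82° ≈ 1111.2 × 0.6969 = 774.41 m.
Difference: 1105.1 − 774.41 = 330.7 m.

331 meters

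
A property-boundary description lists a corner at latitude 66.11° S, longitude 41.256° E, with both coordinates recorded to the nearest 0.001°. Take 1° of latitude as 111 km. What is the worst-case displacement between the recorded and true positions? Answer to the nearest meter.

60 meters

Rounding to 3 decimal places leaves each coordinate within ±0.0005° of the true value.
North–south component: 0.0005° × 111000 = 55.5 m.
E–W at 66.11°: 0.0005° × 111000 × cos 66.11° = 0.0005 × 111000 × 0.4050 ≈ 22.4765 m.
Combining orthogonally: (55.5² + 22.4765²)^½ ≈ 59.8786 m.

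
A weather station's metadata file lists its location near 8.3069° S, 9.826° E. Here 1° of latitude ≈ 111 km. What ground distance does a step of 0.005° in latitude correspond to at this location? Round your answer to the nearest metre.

555 metres

0.005° × 111000 m/° = 555 m.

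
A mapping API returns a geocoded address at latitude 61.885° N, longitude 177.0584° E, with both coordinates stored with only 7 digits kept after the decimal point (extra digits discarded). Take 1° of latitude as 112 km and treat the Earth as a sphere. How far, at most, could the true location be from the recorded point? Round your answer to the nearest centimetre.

Truncating at 7 decimal places can drop up to a full unit in the last place, so each coordinate may be off by as much as 1e-07°.
Latitude error → 1e-07 × 112000 = 0.0112 m along the meridian.
E–W at 61.885°: 1e-07° × 112000 × cos 61.885° = 1e-07 × 112000 × 0.4712 ≈ 0.00527792 m.
Combining orthogonally: (0.0112² + 0.00527792²)^½ ≈ 0.0123813 m.
That is 0.0123813 m = 1.2381 cm.

1 centimetres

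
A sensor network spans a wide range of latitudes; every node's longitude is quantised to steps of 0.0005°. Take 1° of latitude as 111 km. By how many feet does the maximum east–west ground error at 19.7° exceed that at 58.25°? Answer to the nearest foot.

With a 0.0005° grid the true value lies within half a step, ±0.0005°/2 = ±0.00025°, of the stored one.
Error at 19.7° = 0.00025° × 111000 × cos 19.7° ≈ 27.75 × 0.9415 = 26.126 m.
Error at 58.25° = 0.00025° × 111000 × cos 58.25° ≈ 27.75 × 0.5262 = 14.602 m.
So the lower-latitude error exceeds the higher by 26.126 − 14.602 = 11.523 m.
In feet: 11.5234 m ÷ 0.3048 ≈ 37.806 ft.

38 feet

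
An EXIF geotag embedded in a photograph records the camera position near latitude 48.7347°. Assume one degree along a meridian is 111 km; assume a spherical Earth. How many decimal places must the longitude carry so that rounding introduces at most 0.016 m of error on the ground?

7 decimal places

At 48.7347° one degree of longitude covers 111000 × cos 48.7347° ≈ 111000 × 0.6595 ≈ 73209.7 m.
With N decimal places the half-ulp bound is 0.5·10⁻ᴺ°, or 0.5·10⁻ᴺ × 73209.7 m on the ground.
Need 0.5 × 73209.7 × 10⁻ᴺ ≤ 0.016 → 10⁻ᴺ ≤ 4.371e-07, so N ≥ 6.36.
N = 6 would give 0.0366 m (too coarse); N = 7 gives 0.00366 m ≤ 0.016 m.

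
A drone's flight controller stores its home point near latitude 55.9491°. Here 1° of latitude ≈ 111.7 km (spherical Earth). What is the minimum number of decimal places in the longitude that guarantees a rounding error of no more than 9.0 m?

4 decimal places

At 55.9491° one degree of longitude covers 111700 × cos 55.9491° ≈ 111700 × 0.5599 ≈ 62544.1 m.
N decimal places → at most half a unit in the last place, 0.5 × 10⁻ᴺ° = 62544.1/2 × 10⁻ᴺ m.
Need 0.5 × 62544.1 × 10⁻ᴺ ≤ 9.0 → 10⁻ᴺ ≤ 2.878e-04, so N ≥ 3.54.
So 4 decimal places suffice (3.13 m); 3 would allow up to 31.3 m.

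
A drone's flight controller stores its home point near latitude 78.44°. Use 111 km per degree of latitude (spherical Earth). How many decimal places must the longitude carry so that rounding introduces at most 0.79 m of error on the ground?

5 decimal places

At 78.44° one degree of longitude covers 111000 × cos 78.44° ≈ 111000 × 0.2004 ≈ 22243.7 m.
Rounding to N decimal places gives at most 0.5 × 10⁻ᴺ degrees of error, i.e. 0.5 × 10⁻ᴺ × 22243.7 m.
Need 0.5 × 22243.7 × 10⁻ᴺ ≤ 0.79 → 10⁻ᴺ ≤ 7.103e-05, so N ≥ 4.15.
N = 4 would give 1.11 m (too coarse); N = 5 gives 0.111 m ≤ 0.79 m.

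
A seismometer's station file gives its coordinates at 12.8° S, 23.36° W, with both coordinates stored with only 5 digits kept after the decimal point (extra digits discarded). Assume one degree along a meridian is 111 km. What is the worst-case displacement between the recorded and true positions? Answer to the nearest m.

2 m

Truncating at 5 decimal places can drop up to a full unit in the last place, so each coordinate may be off by as much as 1e-05°.
Latitude error → 1e-05 × 111000 = 1.11 m along the meridian.
East–west component at 12.8°: 1e-05° × 111000 × cos 12.8° ≈ 1e-05 × 108242 ≈ 1.08242 m.
Combining orthogonally: (1.11² + 1.08242²)^½ ≈ 1.55039 m.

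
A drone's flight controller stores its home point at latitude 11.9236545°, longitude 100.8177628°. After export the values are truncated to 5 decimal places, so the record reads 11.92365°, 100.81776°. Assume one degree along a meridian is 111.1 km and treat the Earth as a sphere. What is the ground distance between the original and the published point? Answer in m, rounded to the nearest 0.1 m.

0.6 m

The latitude changed by +0.0000045° and the longitude by +0.0000028°.
N–S: 0.0000045° × 111100 m/° = 0.49995 m.
East–west at this latitude: 0.0000028° × 111100 × cos 11.9237° ≈ 0.0000028 × 108703 = 0.304368 m.
Distance: √(0.49995² + 0.304368²) ≈ 0.585312 m.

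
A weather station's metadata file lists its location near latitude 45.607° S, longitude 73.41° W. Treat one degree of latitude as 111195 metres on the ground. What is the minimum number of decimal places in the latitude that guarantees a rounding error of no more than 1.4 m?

One degree of latitude covers 111195 m.
With N decimal places the half-ulp bound is 0.5·10⁻ᴺ°, or 0.5·10⁻ᴺ × 111195 m on the ground.
Need 0.5 × 111195 × 10⁻ᴺ ≤ 1.4 → 10⁻ᴺ ≤ 2.518e-05, so N ≥ 4.60.
At 4 places the error can reach 5.56 m, but 5 places keeps it to 0.556 m.

5 decimal places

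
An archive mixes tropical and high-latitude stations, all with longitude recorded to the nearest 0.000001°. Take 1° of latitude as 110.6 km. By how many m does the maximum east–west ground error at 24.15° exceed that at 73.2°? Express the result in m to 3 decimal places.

Rounding to 6 decimal places leaves the longitude within ±5e-07° of the true value.
At 24.15°: 5e-07° × 110600 × cos 24.15° = 5e-07 × 110600 × 0.9125 ≈ 0.05046 m.
At 73.2°: 5e-07° × 110600 × cos 73.2° = 5e-07 × 110600 × 0.2890 ≈ 0.015983 m.
Difference: 0.05046 − 0.015983 = 0.034477 m.

0.034 m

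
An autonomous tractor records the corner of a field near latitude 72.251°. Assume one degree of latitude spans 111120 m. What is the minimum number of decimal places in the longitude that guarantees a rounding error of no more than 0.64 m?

5 decimal places

At 72.251° one degree of longitude covers 111120 × cos 72.251° ≈ 111120 × 0.3048 ≈ 33874.7 m.
With N decimal places the half-ulp bound is 0.5·10⁻ᴺ°, or 0.5·10⁻ᴺ × 33874.7 m on the ground.
Need 0.5 × 33874.7 × 10⁻ᴺ ≤ 0.64 → 10⁻ᴺ ≤ 3.779e-05, so N ≥ 4.42.
So 5 decimal places suffice (0.169 m); 4 would allow up to 1.69 m.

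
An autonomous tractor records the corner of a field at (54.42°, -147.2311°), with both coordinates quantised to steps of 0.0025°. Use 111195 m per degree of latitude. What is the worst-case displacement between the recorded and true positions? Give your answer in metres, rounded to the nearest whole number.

161 metres

With a 0.0025° grid the true value lies within half a step, ±0.0025°/2 = ±0.00125°, of the stored one.
Latitude error → 0.00125 × 111195 = 138.994 m along the meridian.
Longitude error → 0.00125 × 111195 × cos 54.42° = 0.00125 × 111195 × 0.5818 ≈ 80.872 m.
Worst case both components are at the extreme and orthogonal: √(138.994² + 80.872²) ≈ 160.809 m.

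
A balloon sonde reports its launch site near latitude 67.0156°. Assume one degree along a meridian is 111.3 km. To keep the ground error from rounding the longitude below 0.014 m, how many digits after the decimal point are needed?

At 67.0156° one degree of longitude covers 111300 × cos 67.0156° ≈ 111300 × 0.3905 ≈ 43460.5 m.
N decimal places → at most half a unit in the last place, 0.5 × 10⁻ᴺ° = 43460.5/2 × 10⁻ᴺ m.
Need 0.5 × 43460.5 × 10⁻ᴺ ≤ 0.014 → 10⁻ᴺ ≤ 6.443e-07, so N ≥ 6.19.
At 6 places the error can reach 0.0217 m, but 7 places keeps it to 0.00217 m.

7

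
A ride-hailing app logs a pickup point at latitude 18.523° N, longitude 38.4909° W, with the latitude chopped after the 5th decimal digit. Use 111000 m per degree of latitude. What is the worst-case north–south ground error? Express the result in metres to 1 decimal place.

Truncating at 5 decimal places can drop up to a full unit in the last place, so the latitude may be off by as much as 1e-05°.
North–south distance: 1e-05° × 111000 m/° = 1.11 m.

1.1 metres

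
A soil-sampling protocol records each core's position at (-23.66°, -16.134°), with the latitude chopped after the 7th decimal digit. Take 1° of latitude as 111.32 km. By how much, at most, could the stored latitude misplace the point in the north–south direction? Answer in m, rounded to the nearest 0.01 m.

Truncating at 7 decimal places can drop up to a full unit in the last place, so the latitude may be off by as much as 1e-07°.
Along the meridian that is 1e-07° × 111320 m/° = 0.011132 m.

0.01 m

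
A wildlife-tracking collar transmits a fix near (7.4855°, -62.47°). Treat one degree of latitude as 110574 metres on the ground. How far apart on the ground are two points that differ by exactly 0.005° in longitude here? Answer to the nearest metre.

0.005° of longitude at 7.4855° is 0.005 × 110574 × cos 7.4855° ≈ 0.005 × 109632 = 548.158 m.

548 metres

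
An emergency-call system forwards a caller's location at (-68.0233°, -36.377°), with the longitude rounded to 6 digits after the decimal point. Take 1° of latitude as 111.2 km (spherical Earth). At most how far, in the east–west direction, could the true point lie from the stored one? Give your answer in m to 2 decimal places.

Rounding to 6 decimal places leaves the longitude within ±5e-07° of the true value.
One degree of longitude at 68.0233° is 111200 × cos 68.0233° ≈ 111200 × 0.3742 = 41614.3 m.
So at most 5e-07° × 41614.3 ≈ 0.0208072 m east–west.

0.02 m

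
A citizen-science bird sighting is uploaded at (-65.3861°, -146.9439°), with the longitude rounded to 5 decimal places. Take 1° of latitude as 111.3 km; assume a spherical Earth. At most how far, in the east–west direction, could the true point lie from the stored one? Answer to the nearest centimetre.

23 centimetres

Rounding to 5 decimal places leaves the longitude within ±5e-06° of the true value.
At latitude 65.3861° a degree of longitude spans 111300 m × cos 65.3861° = 111300 × 0.4165 ≈ 46356.6 m.
So at most 5e-06° × 46356.6 ≈ 0.231783 m east–west.
That is 0.231783 m = 23.178 cm.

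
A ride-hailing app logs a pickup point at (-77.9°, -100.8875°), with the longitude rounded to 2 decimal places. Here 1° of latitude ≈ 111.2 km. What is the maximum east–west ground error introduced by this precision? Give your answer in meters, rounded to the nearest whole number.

117 meters

Rounding to 2 decimal places leaves the longitude within ±0.005° of the true value.
Parallels shrink by cos φ, so at 77.9° a degree of longitude is 111200 × 0.2096 ≈ 23309.6 m.
Maximum E–W displacement: 0.005 × 23309.6 = 116.548 m.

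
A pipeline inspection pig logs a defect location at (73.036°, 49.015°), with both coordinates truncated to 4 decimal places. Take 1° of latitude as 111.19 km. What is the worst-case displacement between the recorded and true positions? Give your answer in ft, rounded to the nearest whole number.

38 ft

Truncating at 4 decimal places can drop up to a full unit in the last place, so each coordinate may be off by as much as 0.0001°.
North–south component: 0.0001° × 111190 = 11.119 m.
East–west component at 73.036°: 0.0001° × 111190 × cos 73.036° ≈ 0.0001 × 32442 ≈ 3.2442 m.
Combining orthogonally: (11.119² + 3.2442²)^½ ≈ 11.5826 m.
In feet: 11.5826 m ÷ 0.3048 ≈ 38.001 ft.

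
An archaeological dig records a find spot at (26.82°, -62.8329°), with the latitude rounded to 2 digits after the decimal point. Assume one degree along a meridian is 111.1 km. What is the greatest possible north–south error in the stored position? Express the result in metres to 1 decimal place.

Rounding to 2 decimal places leaves the latitude within ±0.005° of the true value.
So the N–S error is at most 0.005 × 111100 = 555.5 m.

555.5 metres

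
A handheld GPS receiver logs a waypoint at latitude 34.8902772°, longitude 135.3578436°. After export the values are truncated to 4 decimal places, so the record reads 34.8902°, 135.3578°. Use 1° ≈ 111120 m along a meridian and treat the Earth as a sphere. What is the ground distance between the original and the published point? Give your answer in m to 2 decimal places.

Δlat = 34.8902772 − 34.8902 = +0.0000772°; Δlon = 135.3578436 − 135.3578 = +0.0000436°.
North–south shift: 0.0000772 × 111120 = 8.57846 m.
East–west at this latitude: 0.0000436° × 111120 × cos 34.8902° ≈ 0.0000436 × 91146.1 = 3.97397 m.
Distance: √(8.57846² + 3.97397²) ≈ 9.45423 m.

9.45 m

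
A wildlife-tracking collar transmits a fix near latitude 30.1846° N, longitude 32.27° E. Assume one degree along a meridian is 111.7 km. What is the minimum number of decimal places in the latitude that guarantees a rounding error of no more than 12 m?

One degree of latitude covers 111700 m.
Rounding to N decimal places gives at most 0.5 × 10⁻ᴺ degrees of error, i.e. 0.5 × 10⁻ᴺ × 111700 m.
Setting 55850 × 10⁻ᴺ ≤ 12 gives 10ᴺ ≥ 4654, i.e. N ≥ 3.67.
At 3 places the error can reach 55.9 m, but 4 places keeps it to 5.58 m.

4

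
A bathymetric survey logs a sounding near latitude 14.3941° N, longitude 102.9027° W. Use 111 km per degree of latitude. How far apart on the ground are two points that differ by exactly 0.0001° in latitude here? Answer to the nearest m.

0.0001° × 111000 m/° = 11.1 m.

11 m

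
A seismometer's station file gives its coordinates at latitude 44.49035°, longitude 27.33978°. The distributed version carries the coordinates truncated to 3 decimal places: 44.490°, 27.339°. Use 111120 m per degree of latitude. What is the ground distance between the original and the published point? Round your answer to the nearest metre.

The latitude changed by +0.00035° and the longitude by +0.00078°.
N–S: 0.00035° × 111120 m/° = 38.892 m.
E–W at 44.49°: 0.00078° × 111120 × cos 44.49° = 0.00078 × 111120 × 0.7134 ≈ 61.8306 m.
Combined displacement = (38.892² + 61.8306²)^½ ≈ 73.0453 m.

73 metres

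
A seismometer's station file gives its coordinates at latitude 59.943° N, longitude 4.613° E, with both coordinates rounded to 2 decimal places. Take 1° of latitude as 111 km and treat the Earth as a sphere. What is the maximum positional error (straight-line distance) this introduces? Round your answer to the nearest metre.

621 metres

Rounding to 2 decimal places leaves each coordinate within ±0.005° of the true value.
North–south component: 0.005° × 111000 = 555 m.
Longitude error → 0.005 × 111000 × cos 59.943° = 0.005 × 111000 × 0.5009 ≈ 277.978 m.
Worst case both components are at the extreme and orthogonal: √(555² + 277.978²) ≈ 620.723 m.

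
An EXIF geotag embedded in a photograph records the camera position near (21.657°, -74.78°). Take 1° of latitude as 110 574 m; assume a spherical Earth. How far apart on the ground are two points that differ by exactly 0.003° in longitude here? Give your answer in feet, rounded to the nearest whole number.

At 21.657° a degree of longitude is 110574 × cos 21.657° ≈ 102769 m, so 0.003° corresponds to 308.306 m.
Converting: 308.306 m × 3.2808 ft/m ≈ 1011.5 ft.

1012 feet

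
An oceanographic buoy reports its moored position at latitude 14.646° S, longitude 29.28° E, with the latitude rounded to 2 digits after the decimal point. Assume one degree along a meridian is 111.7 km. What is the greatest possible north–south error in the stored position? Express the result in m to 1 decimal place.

Rounding to 2 decimal places leaves the latitude within ±0.005° of the true value.
Along the meridian that is 0.005° × 111700 m/° = 558.5 m.

558.5 m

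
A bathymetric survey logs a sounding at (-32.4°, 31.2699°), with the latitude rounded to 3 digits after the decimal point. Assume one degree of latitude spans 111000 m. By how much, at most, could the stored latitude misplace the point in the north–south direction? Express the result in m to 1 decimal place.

55.5 m

Rounding to 3 decimal places leaves the latitude within ±0.0005° of the true value.
Along the meridian that is 0.0005° × 111000 m/° = 55.5 m.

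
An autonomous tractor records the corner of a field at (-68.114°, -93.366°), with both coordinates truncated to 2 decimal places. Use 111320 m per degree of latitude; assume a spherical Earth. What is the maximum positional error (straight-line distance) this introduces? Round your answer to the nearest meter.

1188 meters

Truncating at 2 decimal places can drop up to a full unit in the last place, so each coordinate may be off by as much as 0.01°.
N–S: 0.01° × 111320 m/° = 1113.2 m.
E–W at 68.114°: 0.01° × 111320 × cos 68.114° = 0.01 × 111320 × 0.3728 ≈ 414.958 m.
Worst case both components are at the extreme and orthogonal: √(1113.2² + 414.958²) ≈ 1188.03 m.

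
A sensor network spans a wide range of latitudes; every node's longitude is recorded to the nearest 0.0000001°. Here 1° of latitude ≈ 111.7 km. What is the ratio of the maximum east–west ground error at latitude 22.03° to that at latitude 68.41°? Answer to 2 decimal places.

2.52

Rounding to 7 decimal places leaves the longitude within ±5e-08° of the true value.
Error at 22.03° = 5e-08° × 111700 × cos 22.03° ≈ 0.005585 × 0.9270 = 0.0051772 m.
Error at 68.41° = 5e-08° × 111700 × cos 68.41° ≈ 0.005585 × 0.3680 = 0.0020551 m.
Ratio: 0.0051772 / 0.0020551 = cos 22.03° / cos 68.41° ≈ 2.5192.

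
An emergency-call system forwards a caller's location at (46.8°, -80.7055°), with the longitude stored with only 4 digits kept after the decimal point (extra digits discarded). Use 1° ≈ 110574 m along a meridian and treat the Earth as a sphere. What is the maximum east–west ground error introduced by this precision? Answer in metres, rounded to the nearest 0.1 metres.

Truncating at 4 decimal places can drop up to a full unit in the last place, so the longitude may be off by as much as 0.0001°.
One degree of longitude at 46.8° is 110574 × cos 46.8° ≈ 110574 × 0.6845 = 75693.1 m.
So at most 0.0001° × 75693.1 ≈ 7.56931 m east–west.

7.6 metres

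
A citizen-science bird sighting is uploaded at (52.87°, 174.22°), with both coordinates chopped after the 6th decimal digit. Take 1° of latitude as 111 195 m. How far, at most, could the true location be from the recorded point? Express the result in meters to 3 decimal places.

0.130 meters

Truncating at 6 decimal places can drop up to a full unit in the last place, so each coordinate may be off by as much as 1e-06°.
Latitude error → 1e-06 × 111195 = 0.111195 m along the meridian.
Longitude error → 1e-06 × 111195 × cos 52.87° = 1e-06 × 111195 × 0.6036 ≈ 0.0671201 m.
Combining orthogonally: (0.111195² + 0.0671201²)^½ ≈ 0.129882 m.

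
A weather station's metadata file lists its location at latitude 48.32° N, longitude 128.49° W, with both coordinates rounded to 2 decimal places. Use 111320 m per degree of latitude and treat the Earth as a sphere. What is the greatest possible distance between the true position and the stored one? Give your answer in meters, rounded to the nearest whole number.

Rounding to 2 decimal places leaves each coordinate within ±0.005° of the true value.
N–S: 0.005° × 111320 m/° = 556.6 m.
East–west component at 48.32°: 0.005° × 111320 × cos 48.32° ≈ 0.005 × 74024.4 ≈ 370.122 m.
The two errors are perpendicular, so the maximum displacement is √(556.6² + 370.122²) ≈ 668.426 m.

668 meters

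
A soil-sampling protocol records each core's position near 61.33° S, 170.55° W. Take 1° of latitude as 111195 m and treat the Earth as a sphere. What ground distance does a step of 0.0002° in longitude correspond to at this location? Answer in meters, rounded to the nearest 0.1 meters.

10.7 meters

0.0002° of longitude at 61.33° is 0.0002 × 111195 × cos 61.33° ≈ 0.0002 × 53347.4 = 10.6695 m.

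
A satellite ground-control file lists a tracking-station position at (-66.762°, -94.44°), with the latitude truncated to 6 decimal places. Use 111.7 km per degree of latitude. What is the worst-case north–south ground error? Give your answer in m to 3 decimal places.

0.112 m

Truncating at 6 decimal places can drop up to a full unit in the last place, so the latitude may be off by as much as 1e-06°.
North–south distance: 1e-06° × 111700 m/° = 0.1117 m.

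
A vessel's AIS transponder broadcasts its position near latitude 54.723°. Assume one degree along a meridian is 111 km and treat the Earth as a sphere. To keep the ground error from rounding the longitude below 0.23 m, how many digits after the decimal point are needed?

6

At 54.723° one degree of longitude covers 111000 × cos 54.723° ≈ 111000 × 0.5775 ≈ 64105.8 m.
With N decimal places the half-ulp bound is 0.5·10⁻ᴺ°, or 0.5·10⁻ᴺ × 64105.8 m on the ground.
Need 0.5 × 64105.8 × 10⁻ᴺ ≤ 0.23 → 10⁻ᴺ ≤ 7.176e-06, so N ≥ 5.14.
At 5 places the error can reach 0.321 m, but 6 places keeps it to 0.0321 m.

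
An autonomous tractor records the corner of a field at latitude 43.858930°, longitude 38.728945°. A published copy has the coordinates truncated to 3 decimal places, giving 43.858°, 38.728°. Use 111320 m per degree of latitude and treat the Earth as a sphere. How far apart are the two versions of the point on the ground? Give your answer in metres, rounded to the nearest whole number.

128 metres

The latitude changed by +0.000930° and the longitude by +0.000945°.
North–south shift: 0.000930 × 111320 = 103.528 m.
E–W at 43.858°: 0.000945° × 111320 × cos 43.858° = 0.000945 × 111320 × 0.7211 ≈ 75.8536 m.
Hypotenuse of the two orthogonal shifts: √(103.528² + 75.8536²) = 128.342 m.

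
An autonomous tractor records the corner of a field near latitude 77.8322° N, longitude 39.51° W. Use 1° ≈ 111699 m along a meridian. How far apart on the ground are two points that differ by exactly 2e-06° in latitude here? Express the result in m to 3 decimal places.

Along a meridian 2e-06° is 2e-06 × 111699 = 0.223398 m.

0.223 m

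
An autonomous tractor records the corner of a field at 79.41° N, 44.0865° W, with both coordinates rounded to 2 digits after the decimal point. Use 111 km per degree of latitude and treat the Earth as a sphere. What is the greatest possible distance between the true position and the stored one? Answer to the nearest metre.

Rounding to 2 decimal places leaves each coordinate within ±0.005° of the true value.
N–S: 0.005° × 111000 m/° = 555 m.
E–W at 79.41°: 0.005° × 111000 × cos 79.41° = 0.005 × 111000 × 0.1838 ≈ 101.998 m.
The two errors are perpendicular, so the maximum displacement is √(555² + 101.998²) ≈ 564.295 m.

564 metres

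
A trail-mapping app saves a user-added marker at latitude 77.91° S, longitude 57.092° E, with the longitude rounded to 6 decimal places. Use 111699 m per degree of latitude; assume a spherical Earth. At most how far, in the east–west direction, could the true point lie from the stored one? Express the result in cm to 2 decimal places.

1.17 cm

Rounding to 6 decimal places leaves the longitude within ±5e-07° of the true value.
Parallels shrink by cos φ, so at 77.91° a degree of longitude is 111699 × 0.2094 ≈ 23395.1 m.
East–west error: 5e-07° × 23395.1 m/° ≈ 0.0116976 m.
That is 0.0116976 m = 1.1698 cm.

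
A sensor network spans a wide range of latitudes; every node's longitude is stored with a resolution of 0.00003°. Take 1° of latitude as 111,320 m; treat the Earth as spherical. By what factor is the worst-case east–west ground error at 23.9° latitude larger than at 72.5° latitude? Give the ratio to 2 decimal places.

With a 0.00003° grid the true value lies within half a step, ±0.00003°/2 = ±1.5e-05°, of the stored one.
Error at 23.9° = 1.5e-05° × 111320 × cos 23.9° ≈ 1.6698 × 0.9143 = 1.5266 m.
At 72.5°: 1.5e-05° × 111320 × cos 72.5° = 1.5e-05 × 111320 × 0.3007 ≈ 0.50212 m.
Ratio: 1.5266 / 0.50212 = cos 23.9° / cos 72.5° ≈ 3.0404.

3.04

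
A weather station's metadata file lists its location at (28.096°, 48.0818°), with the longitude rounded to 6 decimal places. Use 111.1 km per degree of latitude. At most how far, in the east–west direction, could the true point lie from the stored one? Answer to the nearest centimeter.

Rounding to 6 decimal places leaves the longitude within ±5e-07° of the true value.
One degree of longitude at 28.096° is 111100 × cos 28.096° ≈ 111100 × 0.8822 = 98007.9 m.
East–west error: 5e-07° × 98007.9 m/° ≈ 0.049004 m.
That is 0.049004 m = 4.9004 cm.

5 centimeters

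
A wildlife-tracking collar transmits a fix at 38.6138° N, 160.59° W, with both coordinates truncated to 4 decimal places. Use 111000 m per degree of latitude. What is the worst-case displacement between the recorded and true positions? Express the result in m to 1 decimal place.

14.1 m

Truncating at 4 decimal places can drop up to a full unit in the last place, so each coordinate may be off by as much as 0.0001°.
Latitude error → 0.0001 × 111000 = 11.1 m along the meridian.
Longitude error → 0.0001 × 111000 × cos 38.6138° = 0.0001 × 111000 × 0.7814 ≈ 8.67321 m.
Combining orthogonally: (11.1² + 8.67321²)^½ ≈ 14.0867 m.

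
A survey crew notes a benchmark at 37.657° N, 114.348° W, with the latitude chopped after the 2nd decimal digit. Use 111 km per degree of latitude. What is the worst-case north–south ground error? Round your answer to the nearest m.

1110 m

Truncating at 2 decimal places can drop up to a full unit in the last place, so the latitude may be off by as much as 0.01°.
So the N–S error is at most 0.01 × 111000 = 1110 m.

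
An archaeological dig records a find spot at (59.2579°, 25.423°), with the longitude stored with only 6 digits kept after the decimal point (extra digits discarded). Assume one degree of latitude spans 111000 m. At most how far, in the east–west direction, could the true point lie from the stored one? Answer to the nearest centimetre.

6 centimetres

Truncating at 6 decimal places can drop up to a full unit in the last place, so the longitude may be off by as much as 1e-06°.
Parallels shrink by cos φ, so at 59.2579° a degree of longitude is 111000 × 0.5112 ≈ 56740.4 m.
East–west error: 1e-06° × 56740.4 m/° ≈ 0.0567404 m.
That is 0.0567404 m = 5.674 cm.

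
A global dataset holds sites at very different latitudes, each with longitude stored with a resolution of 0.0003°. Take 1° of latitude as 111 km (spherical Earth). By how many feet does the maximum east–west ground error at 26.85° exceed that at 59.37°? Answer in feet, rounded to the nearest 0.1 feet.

20.9 feet

With a 0.0003° grid the true value lies within half a step, ±0.0003°/2 = ±0.00015°, of the stored one.
At 26.85°: 0.00015° × 111000 × cos 26.85° = 0.00015 × 111000 × 0.8922 ≈ 14.855 m.
Error at 59.37° = 0.00015° × 111000 × cos 59.37° ≈ 16.65 × 0.5095 = 8.483 m.
Difference: 14.855 − 8.483 = 6.372 m.
In feet: 6.37195 m ÷ 0.3048 ≈ 20.905 ft.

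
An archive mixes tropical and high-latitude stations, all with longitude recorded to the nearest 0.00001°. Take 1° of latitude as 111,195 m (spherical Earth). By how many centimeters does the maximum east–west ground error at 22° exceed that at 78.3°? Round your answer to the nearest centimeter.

40 centimeters

Rounding to 5 decimal places leaves the longitude within ±5e-06° of the true value.
At 22°: 5e-06° × 111195 × cos 22° = 5e-06 × 111195 × 0.9272 ≈ 0.51549 m.
Error at 78.3° = 5e-06° × 111195 × cos 78.3° ≈ 0.55597 × 0.2028 = 0.11274 m.
So the lower-latitude error exceeds the higher by 0.51549 − 0.11274 = 0.40275 m.
That is 0.402746 m = 40.275 cm.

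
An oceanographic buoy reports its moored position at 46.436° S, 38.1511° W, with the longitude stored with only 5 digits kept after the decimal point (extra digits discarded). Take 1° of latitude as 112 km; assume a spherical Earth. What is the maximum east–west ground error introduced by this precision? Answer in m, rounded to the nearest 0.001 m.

0.772 m

Truncating at 5 decimal places can drop up to a full unit in the last place, so the longitude may be off by as much as 1e-05°.
Parallels shrink by cos φ, so at 46.436° a degree of longitude is 112000 × 0.6892 ≈ 77186.4 m.
Maximum E–W displacement: 1e-05 × 77186.4 = 0.771864 m.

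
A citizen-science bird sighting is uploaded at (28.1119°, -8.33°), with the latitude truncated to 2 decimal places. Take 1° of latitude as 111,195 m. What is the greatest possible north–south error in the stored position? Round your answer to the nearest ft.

Truncating at 2 decimal places can drop up to a full unit in the last place, so the latitude may be off by as much as 0.01°.
Along the meridian that is 0.01° × 111195 m/° = 1111.95 m.
Converting: 1111.95 m × 3.2808 ft/m ≈ 3648.1 ft.

3648 ft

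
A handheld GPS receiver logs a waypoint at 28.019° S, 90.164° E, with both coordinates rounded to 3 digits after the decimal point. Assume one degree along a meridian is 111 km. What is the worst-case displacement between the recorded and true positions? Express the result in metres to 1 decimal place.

74.0 metres

Rounding to 3 decimal places leaves each coordinate within ±0.0005° of the true value.
N–S: 0.0005° × 111000 m/° = 55.5 m.
East–west component at 28.019°: 0.0005° × 111000 × cos 28.019° ≈ 0.0005 × 97989.9 ≈ 48.9949 m.
Combining orthogonally: (55.5² + 48.9949²)^½ ≈ 74.0321 m.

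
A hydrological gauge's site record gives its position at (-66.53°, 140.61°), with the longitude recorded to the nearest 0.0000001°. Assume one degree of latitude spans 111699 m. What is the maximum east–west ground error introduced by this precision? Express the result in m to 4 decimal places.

0.0022 m

Rounding to 7 decimal places leaves the longitude within ±5e-08° of the true value.
One degree of longitude at 66.53° is 111699 × cos 66.53° ≈ 111699 × 0.3983 = 44486.2 m.
Maximum E–W displacement: 5e-08 × 44486.2 = 0.00222431 m.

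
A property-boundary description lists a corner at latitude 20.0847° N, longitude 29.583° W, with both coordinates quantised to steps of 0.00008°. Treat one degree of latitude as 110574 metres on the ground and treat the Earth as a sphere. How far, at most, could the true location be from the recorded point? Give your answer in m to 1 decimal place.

With a 0.00008° grid the true value lies within half a step, ±0.00008°/2 = ±4e-05°, of the stored one.
Latitude error → 4e-05 × 110574 = 4.42296 m along the meridian.
East–west component at 20.0847°: 4e-05° × 110574 × cos 20.0847° ≈ 4e-05 × 103850 ≈ 4.15398 m.
The two errors are perpendicular, so the maximum displacement is √(4.42296² + 4.15398²) ≈ 6.0678 m.

6.1 m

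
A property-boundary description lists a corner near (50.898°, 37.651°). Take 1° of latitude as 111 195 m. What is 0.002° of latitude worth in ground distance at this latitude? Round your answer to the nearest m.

222 m

0.002° × 111195 m/° = 222.39 m.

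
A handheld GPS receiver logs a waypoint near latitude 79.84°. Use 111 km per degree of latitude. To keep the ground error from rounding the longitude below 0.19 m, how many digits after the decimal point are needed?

5 decimal places

At 79.84° one degree of longitude covers 111000 × cos 79.84° ≈ 111000 × 0.1764 ≈ 19580.1 m.
Rounding to N decimal places gives at most 0.5 × 10⁻ᴺ degrees of error, i.e. 0.5 × 10⁻ᴺ × 19580.1 m.
Need 0.5 × 19580.1 × 10⁻ᴺ ≤ 0.19 → 10⁻ᴺ ≤ 1.941e-05, so N ≥ 4.71.
N = 4 would give 0.979 m (too coarse); N = 5 gives 0.0979 m ≤ 0.19 m.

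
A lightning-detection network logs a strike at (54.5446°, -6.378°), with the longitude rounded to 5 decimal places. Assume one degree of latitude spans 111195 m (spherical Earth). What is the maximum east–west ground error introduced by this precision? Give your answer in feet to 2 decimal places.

1.06 feet

Rounding to 5 decimal places leaves the longitude within ±5e-06° of the true value.
One degree of longitude at 54.5446° is 111195 × cos 54.5446° ≈ 111195 × 0.5801 = 64500.8 m.
Maximum E–W displacement: 5e-06 × 64500.8 = 0.322504 m.
In feet: 0.322504 m ÷ 0.3048 ≈ 1.0581 ft.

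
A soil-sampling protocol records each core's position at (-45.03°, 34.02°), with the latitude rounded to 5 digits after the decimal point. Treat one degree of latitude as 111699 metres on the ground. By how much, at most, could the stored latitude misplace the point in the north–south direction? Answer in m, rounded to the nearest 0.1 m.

Rounding to 5 decimal places leaves the latitude within ±5e-06° of the true value.
So the N–S error is at most 5e-06 × 111699 = 0.558495 m.

0.6 m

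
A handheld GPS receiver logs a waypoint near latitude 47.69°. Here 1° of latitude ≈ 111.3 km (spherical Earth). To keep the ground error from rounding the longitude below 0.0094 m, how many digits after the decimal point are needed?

7

At 47.69° one degree of longitude covers 111300 × cos 47.69° ≈ 111300 × 0.6731 ≈ 74920.7 m.
N decimal places → at most half a unit in the last place, 0.5 × 10⁻ᴺ° = 74920.7/2 × 10⁻ᴺ m.
Need 0.5 × 74920.7 × 10⁻ᴺ ≤ 0.0094 → 10⁻ᴺ ≤ 2.509e-07, so N ≥ 6.60.
So 7 decimal places suffice (0.00375 m); 6 would allow up to 0.0375 m.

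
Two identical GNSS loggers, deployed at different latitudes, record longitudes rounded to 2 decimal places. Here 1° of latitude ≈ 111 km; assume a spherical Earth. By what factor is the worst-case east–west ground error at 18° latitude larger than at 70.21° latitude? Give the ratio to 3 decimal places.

2.809

Rounding to 2 decimal places leaves the longitude within ±0.005° of the true value.
Error at 18° = 0.005° × 111000 × cos 18° ≈ 555 × 0.9511 = 527.84 m.
Error at 70.21° = 0.005° × 111000 × cos 70.21° ≈ 555 × 0.3386 = 187.91 m.
Ratio: 527.84 / 187.91 = cos 18° / cos 70.21° ≈ 2.8090.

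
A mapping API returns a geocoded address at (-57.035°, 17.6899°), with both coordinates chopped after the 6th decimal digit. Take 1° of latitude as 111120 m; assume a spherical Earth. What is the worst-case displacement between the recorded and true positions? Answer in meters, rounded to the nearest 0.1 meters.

0.1 meters

Truncating at 6 decimal places can drop up to a full unit in the last place, so each coordinate may be off by as much as 1e-06°.
Latitude error → 1e-06 × 111120 = 0.11112 m along the meridian.
E–W at 57.035°: 1e-06° × 111120 × cos 57.035° = 1e-06 × 111120 × 0.5441 ≈ 0.0604633 m.
The two errors are perpendicular, so the maximum displacement is √(0.11112² + 0.0604633²) ≈ 0.126505 m.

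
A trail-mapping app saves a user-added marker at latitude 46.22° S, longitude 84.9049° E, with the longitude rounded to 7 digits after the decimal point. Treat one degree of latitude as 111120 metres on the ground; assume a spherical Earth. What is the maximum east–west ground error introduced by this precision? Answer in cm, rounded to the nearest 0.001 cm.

Rounding to 7 decimal places leaves the longitude within ±5e-08° of the true value.
Parallels shrink by cos φ, so at 46.22° a degree of longitude is 111120 × 0.6919 ≈ 76882.9 m.
Maximum E–W displacement: 5e-08 × 76882.9 = 0.00384415 m.
That is 0.00384415 m = 0.38441 cm.

0.384 cm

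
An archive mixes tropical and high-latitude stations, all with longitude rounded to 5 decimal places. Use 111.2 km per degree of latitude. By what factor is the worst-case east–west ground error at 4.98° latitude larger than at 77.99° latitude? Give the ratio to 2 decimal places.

4.79

Rounding to 5 decimal places leaves the longitude within ±5e-06° of the true value.
At 4.98°: 5e-06° × 111200 × cos 4.98° = 5e-06 × 111200 × 0.9962 ≈ 0.5539 m.
Error at 77.99° = 5e-06° × 111200 × cos 77.99° ≈ 0.556 × 0.2081 = 0.11569 m.
The ratio reduces to cos 4.98° / cos 77.99° = 0.9962/0.2081 ≈ 4.7876.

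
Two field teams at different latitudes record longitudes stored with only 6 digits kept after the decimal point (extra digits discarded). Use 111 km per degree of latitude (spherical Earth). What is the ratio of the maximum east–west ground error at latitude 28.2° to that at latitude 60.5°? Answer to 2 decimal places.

1.79

Truncating at 6 decimal places can drop up to a full unit in the last place, so the longitude may be off by as much as 1e-06°.
Error at 28.2° = 1e-06° × 111000 × cos 28.2° ≈ 0.111 × 0.8813 = 0.097825 m.
At 60.5°: 1e-06° × 111000 × cos 60.5° = 1e-06 × 111000 × 0.4924 ≈ 0.054659 m.
The ratio reduces to cos 28.2° / cos 60.5° = 0.8813/0.4924 ≈ 1.7897.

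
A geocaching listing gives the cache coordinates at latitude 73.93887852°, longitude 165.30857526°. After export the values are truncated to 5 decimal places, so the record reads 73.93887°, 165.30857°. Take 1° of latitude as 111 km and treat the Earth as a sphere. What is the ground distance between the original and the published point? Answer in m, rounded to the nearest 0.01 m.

Δlat = 73.93887852 − 73.93887 = +0.00000852°; Δlon = 165.30857526 − 165.30857 = +0.00000526°.
North–south shift: 0.00000852 × 111000 = 0.94572 m.
E–W at 73.9389°: 0.00000526° × 111000 × cos 73.9389° = 0.00000526 × 111000 × 0.2767 ≈ 0.161532 m.
Hypotenuse of the two orthogonal shifts: √(0.94572² + 0.161532²) = 0.959416 m.

0.96 m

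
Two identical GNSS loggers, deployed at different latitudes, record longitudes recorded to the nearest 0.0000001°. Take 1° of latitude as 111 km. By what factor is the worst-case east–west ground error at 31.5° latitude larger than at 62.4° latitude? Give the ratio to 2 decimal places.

1.84

Rounding to 7 decimal places leaves the longitude within ±5e-08° of the true value.
Error at 31.5° = 5e-08° × 111000 × cos 31.5° ≈ 0.00555 × 0.8526 = 0.0047322 m.
At 62.4°: 5e-08° × 111000 × cos 62.4° = 5e-08 × 111000 × 0.4633 ≈ 0.0025713 m.
The ratio reduces to cos 31.5° / cos 62.4° = 0.8526/0.4633 ≈ 1.8404.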